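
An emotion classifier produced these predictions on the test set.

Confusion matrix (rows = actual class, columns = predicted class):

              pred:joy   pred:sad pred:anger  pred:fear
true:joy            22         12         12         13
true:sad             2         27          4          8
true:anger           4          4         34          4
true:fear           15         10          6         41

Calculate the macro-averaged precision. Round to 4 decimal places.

0.5624

Per-class precision (TP/(TP+FP)):
  joy: TP=22, FP=2+4+15=21 → 22/43 = 0.51163
  sad: TP=27, FP=12+4+10=26 → 27/53 = 0.50943
  anger: TP=34, FP=12+4+6=22 → 34/56 = 0.60714
  fear: TP=41, FP=13+8+4=25 → 41/66 = 0.62121
Macro-precision = mean = (0.51163 + 0.50943 + 0.60714 + 0.62121) / 4 = 0.5624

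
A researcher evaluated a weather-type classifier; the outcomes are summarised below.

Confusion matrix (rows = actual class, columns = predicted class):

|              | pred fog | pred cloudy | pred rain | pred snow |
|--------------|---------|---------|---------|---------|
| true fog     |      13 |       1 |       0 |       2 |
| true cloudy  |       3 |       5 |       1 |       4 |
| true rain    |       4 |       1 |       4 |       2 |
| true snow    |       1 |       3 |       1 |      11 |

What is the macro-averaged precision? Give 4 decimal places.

0.5912

Per-class precision (TP/(TP+FP)):
  fog: TP=13, FP=3+4+1=8 → 13/21 = 0.61905
  cloudy: TP=5, FP=1+1+3=5 → 5/10 = 0.50000
  rain: TP=4, FP=0+1+1=2 → 4/6 = 0.66667
  snow: TP=11, FP=2+4+2=8 → 11/19 = 0.57895
Macro-precision = mean = (0.61905 + 0.50000 + 0.66667 + 0.57895) / 4 = 0.5912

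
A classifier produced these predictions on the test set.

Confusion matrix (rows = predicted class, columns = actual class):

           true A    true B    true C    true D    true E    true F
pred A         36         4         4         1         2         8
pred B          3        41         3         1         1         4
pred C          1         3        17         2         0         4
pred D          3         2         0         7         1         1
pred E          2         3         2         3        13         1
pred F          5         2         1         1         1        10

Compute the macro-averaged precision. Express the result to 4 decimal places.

0.5999

Per-class precision (TP/(TP+FP)):
  A: TP=36, FP=4+4+1+2+8=19 → 36/55 = 0.65455
  B: TP=41, FP=3+3+1+1+4=12 → 41/53 = 0.77358
  C: TP=17, FP=1+3+2+0+4=10 → 17/27 = 0.62963
  D: TP=7, FP=3+2+0+1+1=7 → 7/14 = 0.50000
  E: TP=13, FP=2+3+2+3+1=11 → 13/24 = 0.54167
  F: TP=10, FP=5+2+1+1+1=10 → 10/20 = 0.50000
Macro-precision = mean = (0.65455 + 0.77358 + 0.62963 + 0.50000 + 0.54167 + 0.50000) / 6 = 0.5999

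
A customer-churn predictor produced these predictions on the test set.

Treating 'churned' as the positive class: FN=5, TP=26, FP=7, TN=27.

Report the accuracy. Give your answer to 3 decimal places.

0.815

Accuracy = (TP+TN)/N = (26+27)/65 = 0.815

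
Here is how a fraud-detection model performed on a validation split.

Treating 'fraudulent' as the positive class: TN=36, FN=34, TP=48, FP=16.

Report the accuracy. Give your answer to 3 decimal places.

0.627

Accuracy = (TP+TN)/N = (48+36)/134 = 0.627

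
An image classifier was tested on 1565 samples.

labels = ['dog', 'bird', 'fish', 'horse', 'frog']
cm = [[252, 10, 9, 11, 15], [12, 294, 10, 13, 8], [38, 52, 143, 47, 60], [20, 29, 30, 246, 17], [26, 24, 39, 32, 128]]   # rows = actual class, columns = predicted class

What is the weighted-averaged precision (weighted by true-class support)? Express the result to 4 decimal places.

Per-class precision (TP/(TP+FP)):
  dog: TP=252, FP=12+38+20+26=96 → 252/348 = 0.72414
  bird: TP=294, FP=10+52+29+24=115 → 294/409 = 0.71883
  fish: TP=143, FP=9+10+30+39=88 → 143/231 = 0.61905
  horse: TP=246, FP=11+13+47+32=103 → 246/349 = 0.70487
  frog: TP=128, FP=15+8+60+17=100 → 128/228 = 0.56140
Weighted-precision = Σ (supportᵢ/N)·precisionᵢ with N=1565: (297/1565)·0.72414 + (337/1565)·0.71883 + (340/1565)·0.61905 + (342/1565)·0.70487 + (249/1565)·0.56140 = 0.6701

0.6701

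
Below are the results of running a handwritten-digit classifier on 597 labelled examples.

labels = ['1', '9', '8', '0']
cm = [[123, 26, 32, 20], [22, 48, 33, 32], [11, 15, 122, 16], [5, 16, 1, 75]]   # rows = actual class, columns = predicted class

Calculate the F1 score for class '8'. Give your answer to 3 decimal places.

0.693

One-vs-rest for '8': TP = diagonal; FP = other classes predicted '8'; FN = '8' predicted as other.
F1 score = 2·TP/(2·TP+FP+FN).
8: TP=122, FP=32+33+1=66, FN=11+15+16=42 → 244/352 = 0.6932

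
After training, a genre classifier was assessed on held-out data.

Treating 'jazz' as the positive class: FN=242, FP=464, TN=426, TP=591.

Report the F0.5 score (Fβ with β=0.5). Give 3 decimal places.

Fβ = (1+β²)·TP / ((1+β²)·TP + β²·FN + FP), with β²=1/4
= 1.25·591 / (1.25·591 + 0.25·242 + 464) = 0.585

0.585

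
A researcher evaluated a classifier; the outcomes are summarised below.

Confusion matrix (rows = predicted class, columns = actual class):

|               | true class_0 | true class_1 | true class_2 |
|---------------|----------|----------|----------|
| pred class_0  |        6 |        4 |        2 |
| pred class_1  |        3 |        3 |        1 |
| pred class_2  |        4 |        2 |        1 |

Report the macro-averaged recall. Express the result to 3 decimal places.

0.348

Per-class recall (TP/(TP+FN)):
  class_0: TP=6, FN=3+4=7 → 6/13 = 0.4615
  class_1: TP=3, FN=4+2=6 → 3/9 = 0.3333
  class_2: TP=1, FN=2+1=3 → 1/4 = 0.2500
Macro-recall = mean = (0.4615 + 0.3333 + 0.2500) / 3 = 0.348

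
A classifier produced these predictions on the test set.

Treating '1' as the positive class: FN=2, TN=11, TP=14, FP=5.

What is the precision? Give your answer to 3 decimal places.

0.737

Precision = TP/(TP+FP) = 14/(14+5) = 14/19 = 0.737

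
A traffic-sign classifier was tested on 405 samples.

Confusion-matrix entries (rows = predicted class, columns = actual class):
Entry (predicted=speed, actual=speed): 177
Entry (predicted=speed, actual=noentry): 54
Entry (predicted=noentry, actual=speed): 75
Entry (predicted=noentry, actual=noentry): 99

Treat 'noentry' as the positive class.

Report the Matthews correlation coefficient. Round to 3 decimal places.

MCC = (TP·TN − FP·FN) / √((TP+FP)(TP+FN)(TN+FP)(TN+FN))
Numerator = 99·177 − 75·54 = 13473
Denominator = √(174·153·252·231) = √1549719864 = 39366.4815
MCC = 13473 / 39366.4815 = 0.342

0.342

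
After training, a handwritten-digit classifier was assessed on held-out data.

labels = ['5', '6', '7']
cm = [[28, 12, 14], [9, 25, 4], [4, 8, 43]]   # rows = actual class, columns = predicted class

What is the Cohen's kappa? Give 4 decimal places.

0.4768

Observed agreement pₒ = trace/N = 96/147 = 0.65306
Expected agreement pₑ = Σ (rowᵢ·colᵢ)/N² = (54·41 + 38·45 + 55·61)/147² = 0.33685
κ = (pₒ − pₑ)/(1 − pₑ) = (0.65306 − 0.33685)/(1 − 0.33685) = 0.4768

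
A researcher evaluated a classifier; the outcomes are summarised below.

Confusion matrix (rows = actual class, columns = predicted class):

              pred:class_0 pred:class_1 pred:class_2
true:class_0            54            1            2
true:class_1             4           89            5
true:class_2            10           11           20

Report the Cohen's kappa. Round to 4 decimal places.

0.7252

Observed agreement pₒ = trace/N = 163/196 = 0.83163
Expected agreement pₑ = Σ (rowᵢ·colᵢ)/N² = (57·68 + 98·101 + 41·27)/196² = 0.38736
κ = (pₒ − pₑ)/(1 − pₑ) = (0.83163 − 0.38736)/(1 − 0.38736) = 0.7252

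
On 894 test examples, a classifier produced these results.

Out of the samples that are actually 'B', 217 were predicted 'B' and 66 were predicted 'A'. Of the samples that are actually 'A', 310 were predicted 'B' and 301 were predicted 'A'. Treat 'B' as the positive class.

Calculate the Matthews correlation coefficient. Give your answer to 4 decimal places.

MCC = (TP·TN − FP·FN) / √((TP+FP)(TP+FN)(TN+FP)(TN+FN))
Numerator = 217·301 − 310·66 = 44857
Denominator = √(527·283·611·367) = √33442930417 = 182874.0835
MCC = 44857 / 182874.0835 = 0.2453

0.2453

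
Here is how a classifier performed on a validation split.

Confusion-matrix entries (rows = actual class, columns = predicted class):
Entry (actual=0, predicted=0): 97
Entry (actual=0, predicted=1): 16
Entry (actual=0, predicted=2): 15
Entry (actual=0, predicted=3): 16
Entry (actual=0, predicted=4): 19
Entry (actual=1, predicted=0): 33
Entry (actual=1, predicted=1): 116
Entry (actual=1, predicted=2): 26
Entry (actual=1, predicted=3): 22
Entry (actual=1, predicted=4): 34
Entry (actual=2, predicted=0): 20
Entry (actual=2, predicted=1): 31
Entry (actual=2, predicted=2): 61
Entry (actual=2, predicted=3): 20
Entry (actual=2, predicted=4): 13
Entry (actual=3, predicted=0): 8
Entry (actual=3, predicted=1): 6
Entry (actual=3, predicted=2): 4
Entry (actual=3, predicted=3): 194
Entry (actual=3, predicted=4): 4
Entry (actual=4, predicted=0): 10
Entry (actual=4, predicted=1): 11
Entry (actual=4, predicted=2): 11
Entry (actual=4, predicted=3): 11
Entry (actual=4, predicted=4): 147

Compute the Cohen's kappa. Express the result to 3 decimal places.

0.560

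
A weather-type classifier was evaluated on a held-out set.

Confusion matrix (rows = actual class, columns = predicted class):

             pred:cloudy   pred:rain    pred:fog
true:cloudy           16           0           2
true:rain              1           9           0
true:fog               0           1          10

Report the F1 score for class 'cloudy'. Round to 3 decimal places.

0.914

Treat 'cloudy' as positive and all other classes as negative.
F1 score = 2·TP/(2·TP+FP+FN).
cloudy: TP=16, FP=1+0=1, FN=0+2=2 → 32/35 = 0.9143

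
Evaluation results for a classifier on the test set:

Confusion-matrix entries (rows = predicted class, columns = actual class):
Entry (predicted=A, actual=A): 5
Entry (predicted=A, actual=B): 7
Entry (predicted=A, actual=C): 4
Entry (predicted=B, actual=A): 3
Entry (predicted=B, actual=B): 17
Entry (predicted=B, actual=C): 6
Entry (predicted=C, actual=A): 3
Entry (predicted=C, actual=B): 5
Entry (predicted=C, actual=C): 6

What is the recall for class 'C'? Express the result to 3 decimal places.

0.375

Treat 'C' as positive and all other classes as negative.
recall = TP/(TP+FN).
C: TP=6, FN=4+6=10 → 6/16 = 0.3750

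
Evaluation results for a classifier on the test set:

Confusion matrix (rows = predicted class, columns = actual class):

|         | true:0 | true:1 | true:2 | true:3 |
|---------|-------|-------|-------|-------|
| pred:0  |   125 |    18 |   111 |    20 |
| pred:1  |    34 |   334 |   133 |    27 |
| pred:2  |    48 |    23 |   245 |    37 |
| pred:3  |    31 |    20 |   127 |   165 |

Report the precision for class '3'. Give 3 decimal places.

Take TP from the diagonal, FP from the rest of the '3' prediction marginal, FN from the rest of the '3' actual marginal.
precision = TP/(TP+FP).
3: TP=165, FP=31+20+127=178 → 165/343 = 0.4810

0.481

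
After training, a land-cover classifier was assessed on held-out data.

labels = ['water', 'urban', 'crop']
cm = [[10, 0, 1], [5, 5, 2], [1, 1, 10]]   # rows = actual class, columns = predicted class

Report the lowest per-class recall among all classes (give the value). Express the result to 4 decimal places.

Per-class recall (TP/(TP+FN)):
  water: TP=10, FN=0+1=1 → 10/11 = 0.90909
  urban: TP=5, FN=5+2=7 → 5/12 = 0.41667
  crop: TP=10, FN=1+1=2 → 10/12 = 0.83333
Lowest is class 'urban' with recall = 0.4167.

0.4167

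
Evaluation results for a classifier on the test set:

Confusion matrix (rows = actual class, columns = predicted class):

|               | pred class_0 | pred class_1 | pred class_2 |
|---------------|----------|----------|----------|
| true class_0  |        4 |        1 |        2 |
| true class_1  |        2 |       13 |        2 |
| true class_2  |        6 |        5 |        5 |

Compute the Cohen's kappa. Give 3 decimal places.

0.314

Observed agreement pₒ = trace/N = 22/40 = 0.5500
Expected agreement pₑ = Σ (rowᵢ·colᵢ)/N² = (7·12 + 17·19 + 16·9)/40² = 0.3444
κ = (pₒ − pₑ)/(1 − pₑ) = (0.5500 − 0.3444)/(1 − 0.3444) = 0.314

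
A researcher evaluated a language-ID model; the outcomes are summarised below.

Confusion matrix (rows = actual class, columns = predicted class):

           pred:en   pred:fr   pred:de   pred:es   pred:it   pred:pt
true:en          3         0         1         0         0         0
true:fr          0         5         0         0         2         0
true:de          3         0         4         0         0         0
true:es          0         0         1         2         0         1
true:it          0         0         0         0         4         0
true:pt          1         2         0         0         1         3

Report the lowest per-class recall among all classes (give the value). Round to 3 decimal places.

0.429

Per-class recall (TP/(TP+FN)):
  en: TP=3, FN=0+1+0+0+0=1 → 3/4 = 0.7500
  fr: TP=5, FN=0+0+0+2+0=2 → 5/7 = 0.7143
  de: TP=4, FN=3+0+0+0+0=3 → 4/7 = 0.5714
  es: TP=2, FN=0+0+1+0+1=2 → 2/4 = 0.5000
  it: TP=4, FN=0+0+0+0+0=0 → 4/4 = 1.0000
  pt: TP=3, FN=1+2+0+0+1=4 → 3/7 = 0.4286
Lowest is class 'pt' with recall = 0.429.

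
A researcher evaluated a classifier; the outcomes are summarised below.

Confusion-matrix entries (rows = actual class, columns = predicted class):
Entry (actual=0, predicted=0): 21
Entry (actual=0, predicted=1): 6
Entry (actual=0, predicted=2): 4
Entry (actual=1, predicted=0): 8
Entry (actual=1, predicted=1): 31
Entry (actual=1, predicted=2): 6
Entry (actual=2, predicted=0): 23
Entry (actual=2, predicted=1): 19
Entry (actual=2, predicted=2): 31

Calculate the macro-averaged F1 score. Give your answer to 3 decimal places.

0.555

Per-class F1 score (2·TP/(2·TP+FP+FN)):
  0: TP=21, FP=8+23=31, FN=6+4=10 → 42/83 = 0.5060
  1: TP=31, FP=6+19=25, FN=8+6=14 → 62/101 = 0.6139
  2: TP=31, FP=4+6=10, FN=23+19=42 → 62/114 = 0.5439
Macro-F1 score = mean = (0.5060 + 0.6139 + 0.5439) / 3 = 0.555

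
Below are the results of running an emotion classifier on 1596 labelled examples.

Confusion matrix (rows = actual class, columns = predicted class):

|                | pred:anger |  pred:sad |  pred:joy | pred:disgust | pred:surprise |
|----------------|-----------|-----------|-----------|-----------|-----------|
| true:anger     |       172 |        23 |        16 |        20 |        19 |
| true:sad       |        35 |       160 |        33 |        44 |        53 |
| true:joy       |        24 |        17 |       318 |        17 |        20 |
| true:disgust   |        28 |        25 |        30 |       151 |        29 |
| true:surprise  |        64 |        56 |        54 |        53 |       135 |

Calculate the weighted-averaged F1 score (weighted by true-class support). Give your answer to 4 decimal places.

Per-class F1 score (2·TP/(2·TP+FP+FN)):
  anger: TP=172, FP=35+24+28+64=151, FN=23+16+20+19=78 → 344/573 = 0.60035
  sad: TP=160, FP=23+17+25+56=121, FN=35+33+44+53=165 → 320/606 = 0.52805
  joy: TP=318, FP=16+33+30+54=133, FN=24+17+17+20=78 → 636/847 = 0.75089
  disgust: TP=151, FP=20+44+17+53=134, FN=28+25+30+29=112 → 302/548 = 0.55109
  surprise: TP=135, FP=19+53+20+29=121, FN=64+56+54+53=227 → 270/618 = 0.43689
Weighted-F1 score = Σ (supportᵢ/N)·F1 scoreᵢ with N=1596: (250/1596)·0.60035 + (325/1596)·0.52805 + (396/1596)·0.75089 + (263/1596)·0.55109 + (362/1596)·0.43689 = 0.5778

0.5778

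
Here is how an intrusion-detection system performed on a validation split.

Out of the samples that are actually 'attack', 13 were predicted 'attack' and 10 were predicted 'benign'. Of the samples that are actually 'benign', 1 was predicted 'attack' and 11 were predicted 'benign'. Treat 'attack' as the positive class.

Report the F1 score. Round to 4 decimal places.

Precision = TP/(TP+FP) = 13/14 = 0.9286
Recall = TP/(TP+FN) = 13/23 = 0.5652
F1 = 2·TP/(2·TP+FP+FN) = 26/37 = 0.7027

0.7027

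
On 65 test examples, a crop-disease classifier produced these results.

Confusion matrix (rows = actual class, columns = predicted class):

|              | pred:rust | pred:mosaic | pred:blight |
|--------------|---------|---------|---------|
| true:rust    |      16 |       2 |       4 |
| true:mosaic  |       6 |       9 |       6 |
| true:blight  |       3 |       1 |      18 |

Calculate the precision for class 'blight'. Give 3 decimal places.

0.643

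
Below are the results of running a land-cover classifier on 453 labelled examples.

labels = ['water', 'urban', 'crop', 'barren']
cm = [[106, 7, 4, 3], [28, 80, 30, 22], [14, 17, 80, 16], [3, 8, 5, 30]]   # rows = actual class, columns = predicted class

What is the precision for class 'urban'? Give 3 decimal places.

One-vs-rest for 'urban': TP = diagonal; FP = other classes predicted 'urban'; FN = 'urban' predicted as other.
precision = TP/(TP+FP).
urban: TP=80, FP=7+17+8=32 → 80/112 = 0.7143

0.714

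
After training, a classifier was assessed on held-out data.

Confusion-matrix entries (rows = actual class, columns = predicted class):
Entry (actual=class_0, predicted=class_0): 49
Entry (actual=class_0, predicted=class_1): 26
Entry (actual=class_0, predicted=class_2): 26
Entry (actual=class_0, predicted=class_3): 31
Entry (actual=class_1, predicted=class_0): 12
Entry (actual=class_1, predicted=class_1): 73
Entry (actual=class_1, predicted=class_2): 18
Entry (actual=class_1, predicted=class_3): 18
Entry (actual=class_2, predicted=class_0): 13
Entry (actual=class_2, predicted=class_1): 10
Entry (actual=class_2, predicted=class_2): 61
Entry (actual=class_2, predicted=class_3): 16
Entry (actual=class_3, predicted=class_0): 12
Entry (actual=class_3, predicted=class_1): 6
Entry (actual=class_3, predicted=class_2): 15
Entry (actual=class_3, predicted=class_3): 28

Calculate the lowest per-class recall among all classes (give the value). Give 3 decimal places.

Per-class recall (TP/(TP+FN)):
  class_0: TP=49, FN=26+26+31=83 → 49/132 = 0.3712
  class_1: TP=73, FN=12+18+18=48 → 73/121 = 0.6033
  class_2: TP=61, FN=13+10+16=39 → 61/100 = 0.6100
  class_3: TP=28, FN=12+6+15=33 → 28/61 = 0.4590
Lowest is class 'class_0' with recall = 0.371.

0.371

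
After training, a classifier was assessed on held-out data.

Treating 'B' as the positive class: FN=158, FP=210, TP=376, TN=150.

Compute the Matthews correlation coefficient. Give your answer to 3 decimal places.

0.125

MCC = (TP·TN − FP·FN) / √((TP+FP)(TP+FN)(TN+FP)(TN+FN))
Numerator = 376·150 − 210·158 = 23220
Denominator = √(586·534·360·308) = √34697013120 = 186271.3427
MCC = 23220 / 186271.3427 = 0.125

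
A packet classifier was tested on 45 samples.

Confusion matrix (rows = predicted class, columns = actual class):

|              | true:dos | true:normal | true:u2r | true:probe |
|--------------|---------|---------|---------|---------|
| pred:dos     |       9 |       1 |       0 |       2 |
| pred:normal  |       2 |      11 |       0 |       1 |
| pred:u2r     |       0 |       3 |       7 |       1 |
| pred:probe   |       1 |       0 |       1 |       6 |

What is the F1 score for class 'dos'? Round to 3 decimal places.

Treat 'dos' as positive and all other classes as negative.
F1 score = 2·TP/(2·TP+FP+FN).
dos: TP=9, FP=1+0+2=3, FN=2+0+1=3 → 18/24 = 0.7500

0.750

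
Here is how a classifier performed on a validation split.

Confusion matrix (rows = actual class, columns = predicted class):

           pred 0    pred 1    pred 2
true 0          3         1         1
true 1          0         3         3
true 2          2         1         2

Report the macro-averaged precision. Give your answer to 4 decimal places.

0.5111

Per-class precision (TP/(TP+FP)):
  0: TP=3, FP=0+2=2 → 3/5 = 0.60000
  1: TP=3, FP=1+1=2 → 3/5 = 0.60000
  2: TP=2, FP=1+3=4 → 2/6 = 0.33333
Macro-precision = mean = (0.60000 + 0.60000 + 0.33333) / 3 = 0.5111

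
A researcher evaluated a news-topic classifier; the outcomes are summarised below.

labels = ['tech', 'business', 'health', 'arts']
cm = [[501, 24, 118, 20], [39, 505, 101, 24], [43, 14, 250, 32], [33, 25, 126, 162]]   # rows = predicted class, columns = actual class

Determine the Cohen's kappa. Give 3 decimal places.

0.597

Observed agreement pₒ = trace/N = 1418/2017 = 0.7030
Expected agreement pₑ = Σ (rowᵢ·colᵢ)/N² = (616·663 + 568·669 + 595·339 + 238·346)/2017² = 0.2636
κ = (pₒ − pₑ)/(1 − pₑ) = (0.7030 − 0.2636)/(1 − 0.2636) = 0.597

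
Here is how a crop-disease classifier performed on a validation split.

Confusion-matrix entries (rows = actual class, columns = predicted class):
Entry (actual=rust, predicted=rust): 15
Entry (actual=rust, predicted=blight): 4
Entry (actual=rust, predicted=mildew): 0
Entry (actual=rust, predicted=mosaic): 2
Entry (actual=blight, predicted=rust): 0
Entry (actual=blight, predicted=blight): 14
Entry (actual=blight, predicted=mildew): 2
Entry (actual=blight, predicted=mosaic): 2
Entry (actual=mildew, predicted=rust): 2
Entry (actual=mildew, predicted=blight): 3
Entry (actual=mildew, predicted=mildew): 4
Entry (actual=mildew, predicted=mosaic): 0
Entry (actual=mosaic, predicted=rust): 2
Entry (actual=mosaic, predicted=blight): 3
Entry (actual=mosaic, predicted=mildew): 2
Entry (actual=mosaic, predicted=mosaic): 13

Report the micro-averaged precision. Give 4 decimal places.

Micro-averaging pools counts across classes: ΣTP=46, ΣFP=22, ΣFN=22.
Micro-precision = TP/(TP+FP) on pooled counts = 0.6765 (equals overall accuracy in single-label multiclass).

0.6765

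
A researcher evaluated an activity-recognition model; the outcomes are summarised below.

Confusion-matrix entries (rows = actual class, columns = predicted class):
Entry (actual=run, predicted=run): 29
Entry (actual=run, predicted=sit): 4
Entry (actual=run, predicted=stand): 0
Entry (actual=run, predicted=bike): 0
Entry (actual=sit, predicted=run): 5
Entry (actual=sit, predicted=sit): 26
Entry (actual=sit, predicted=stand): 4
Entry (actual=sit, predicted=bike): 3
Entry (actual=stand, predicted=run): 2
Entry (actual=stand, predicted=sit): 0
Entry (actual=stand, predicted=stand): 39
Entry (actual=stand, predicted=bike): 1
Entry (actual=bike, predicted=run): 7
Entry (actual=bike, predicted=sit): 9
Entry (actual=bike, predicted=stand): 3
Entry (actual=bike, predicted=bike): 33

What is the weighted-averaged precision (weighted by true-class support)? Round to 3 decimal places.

Per-class precision (TP/(TP+FP)):
  run: TP=29, FP=5+2+7=14 → 29/43 = 0.6744
  sit: TP=26, FP=4+0+9=13 → 26/39 = 0.6667
  stand: TP=39, FP=0+4+3=7 → 39/46 = 0.8478
  bike: TP=33, FP=0+3+1=4 → 33/37 = 0.8919
Weighted-precision = Σ (supportᵢ/N)·precisionᵢ with N=165: (33/165)·0.6744 + (38/165)·0.6667 + (42/165)·0.8478 + (52/165)·0.8919 = 0.785

0.785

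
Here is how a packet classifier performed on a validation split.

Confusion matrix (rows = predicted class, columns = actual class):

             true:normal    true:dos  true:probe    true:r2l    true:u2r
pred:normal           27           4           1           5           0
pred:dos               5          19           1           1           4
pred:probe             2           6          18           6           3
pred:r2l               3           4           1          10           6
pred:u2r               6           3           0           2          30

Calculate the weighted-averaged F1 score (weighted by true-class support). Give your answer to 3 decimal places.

0.623

Per-class F1 score (2·TP/(2·TP+FP+FN)):
  normal: TP=27, FP=4+1+5+0=10, FN=5+2+3+6=16 → 54/80 = 0.6750
  dos: TP=19, FP=5+1+1+4=11, FN=4+6+4+3=17 → 38/66 = 0.5758
  probe: TP=18, FP=2+6+6+3=17, FN=1+1+1+0=3 → 36/56 = 0.6429
  r2l: TP=10, FP=3+4+1+6=14, FN=5+1+6+2=14 → 20/48 = 0.4167
  u2r: TP=30, FP=6+3+0+2=11, FN=0+4+3+6=13 → 60/84 = 0.7143
Weighted-F1 score = Σ (supportᵢ/N)·F1 scoreᵢ with N=167: (43/167)·0.6750 + (36/167)·0.5758 + (21/167)·0.6429 + (24/167)·0.4167 + (43/167)·0.7143 = 0.623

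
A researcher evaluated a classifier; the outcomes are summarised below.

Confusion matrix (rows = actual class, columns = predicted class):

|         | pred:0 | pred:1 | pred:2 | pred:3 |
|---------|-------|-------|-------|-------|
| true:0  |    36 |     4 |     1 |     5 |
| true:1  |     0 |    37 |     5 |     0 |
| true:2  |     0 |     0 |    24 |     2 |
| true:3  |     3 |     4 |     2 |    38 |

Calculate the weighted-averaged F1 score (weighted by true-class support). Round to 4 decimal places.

Per-class F1 score (2·TP/(2·TP+FP+FN)):
  0: TP=36, FP=0+0+3=3, FN=4+1+5=10 → 72/85 = 0.84706
  1: TP=37, FP=4+0+4=8, FN=0+5+0=5 → 74/87 = 0.85057
  2: TP=24, FP=1+5+2=8, FN=0+0+2=2 → 48/58 = 0.82759
  3: TP=38, FP=5+0+2=7, FN=3+4+2=9 → 76/92 = 0.82609
Weighted-F1 score = Σ (supportᵢ/N)·F1 scoreᵢ with N=161: (46/161)·0.84706 + (42/161)·0.85057 + (26/161)·0.82759 + (47/161)·0.82609 = 0.8387

0.8387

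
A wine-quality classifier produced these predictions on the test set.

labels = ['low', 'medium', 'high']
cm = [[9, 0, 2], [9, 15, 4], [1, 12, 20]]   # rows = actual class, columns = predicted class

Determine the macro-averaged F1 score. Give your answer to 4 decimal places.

0.6078

Per-class F1 score (2·TP/(2·TP+FP+FN)):
  low: TP=9, FP=9+1=10, FN=0+2=2 → 18/30 = 0.60000
  medium: TP=15, FP=0+12=12, FN=9+4=13 → 30/55 = 0.54545
  high: TP=20, FP=2+4=6, FN=1+12=13 → 40/59 = 0.67797
Macro-F1 score = mean = (0.60000 + 0.54545 + 0.67797) / 3 = 0.6078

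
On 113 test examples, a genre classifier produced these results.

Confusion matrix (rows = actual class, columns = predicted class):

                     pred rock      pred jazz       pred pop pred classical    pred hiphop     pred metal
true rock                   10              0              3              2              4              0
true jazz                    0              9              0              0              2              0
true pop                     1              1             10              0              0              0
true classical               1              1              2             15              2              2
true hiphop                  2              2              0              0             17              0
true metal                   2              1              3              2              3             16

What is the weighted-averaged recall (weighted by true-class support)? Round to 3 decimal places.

Per-class recall (TP/(TP+FN)):
  rock: TP=10, FN=0+3+2+4+0=9 → 10/19 = 0.5263
  jazz: TP=9, FN=0+0+0+2+0=2 → 9/11 = 0.8182
  pop: TP=10, FN=1+1+0+0+0=2 → 10/12 = 0.8333
  classical: TP=15, FN=1+1+2+2+2=8 → 15/23 = 0.6522
  hiphop: TP=17, FN=2+2+0+0+0=4 → 17/21 = 0.8095
  metal: TP=16, FN=2+1+3+2+3=11 → 16/27 = 0.5926
Weighted-recall = Σ (supportᵢ/N)·recallᵢ with N=113: (19/113)·0.5263 + (11/113)·0.8182 + (12/113)·0.8333 + (23/113)·0.6522 + (21/113)·0.8095 + (27/113)·0.5926 = 0.681

0.681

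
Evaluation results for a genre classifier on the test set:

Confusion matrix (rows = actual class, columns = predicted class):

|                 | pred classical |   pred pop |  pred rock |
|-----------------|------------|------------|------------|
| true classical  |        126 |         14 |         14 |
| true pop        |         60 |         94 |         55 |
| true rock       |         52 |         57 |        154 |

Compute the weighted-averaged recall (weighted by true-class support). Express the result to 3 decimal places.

Per-class recall (TP/(TP+FN)):
  classical: TP=126, FN=14+14=28 → 126/154 = 0.8182
  pop: TP=94, FN=60+55=115 → 94/209 = 0.4498
  rock: TP=154, FN=52+57=109 → 154/263 = 0.5856
Weighted-recall = Σ (supportᵢ/N)·recallᵢ with N=626: (154/626)·0.8182 + (209/626)·0.4498 + (263/626)·0.5856 = 0.597

0.597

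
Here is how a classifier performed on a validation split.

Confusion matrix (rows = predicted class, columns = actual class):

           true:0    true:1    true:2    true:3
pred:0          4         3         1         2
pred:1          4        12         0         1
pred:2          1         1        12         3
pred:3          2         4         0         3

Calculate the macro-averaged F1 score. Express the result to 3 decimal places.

0.541

Per-class F1 score (2·TP/(2·TP+FP+FN)):
  0: TP=4, FP=3+1+2=6, FN=4+1+2=7 → 8/21 = 0.3810
  1: TP=12, FP=4+0+1=5, FN=3+1+4=8 → 24/37 = 0.6486
  2: TP=12, FP=1+1+3=5, FN=1+0+0=1 → 24/30 = 0.8000
  3: TP=3, FP=2+4+0=6, FN=2+1+3=6 → 6/18 = 0.3333
Macro-F1 score = mean = (0.3810 + 0.6486 + 0.8000 + 0.3333) / 4 = 0.541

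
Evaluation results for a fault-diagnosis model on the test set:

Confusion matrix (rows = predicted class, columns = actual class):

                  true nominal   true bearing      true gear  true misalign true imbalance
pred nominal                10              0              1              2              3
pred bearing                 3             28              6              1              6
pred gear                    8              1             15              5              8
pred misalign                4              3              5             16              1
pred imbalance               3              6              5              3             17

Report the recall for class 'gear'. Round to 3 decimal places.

0.469

Treat 'gear' as positive and all other classes as negative.
recall = TP/(TP+FN).
gear: TP=15, FN=1+6+5+5=17 → 15/32 = 0.4688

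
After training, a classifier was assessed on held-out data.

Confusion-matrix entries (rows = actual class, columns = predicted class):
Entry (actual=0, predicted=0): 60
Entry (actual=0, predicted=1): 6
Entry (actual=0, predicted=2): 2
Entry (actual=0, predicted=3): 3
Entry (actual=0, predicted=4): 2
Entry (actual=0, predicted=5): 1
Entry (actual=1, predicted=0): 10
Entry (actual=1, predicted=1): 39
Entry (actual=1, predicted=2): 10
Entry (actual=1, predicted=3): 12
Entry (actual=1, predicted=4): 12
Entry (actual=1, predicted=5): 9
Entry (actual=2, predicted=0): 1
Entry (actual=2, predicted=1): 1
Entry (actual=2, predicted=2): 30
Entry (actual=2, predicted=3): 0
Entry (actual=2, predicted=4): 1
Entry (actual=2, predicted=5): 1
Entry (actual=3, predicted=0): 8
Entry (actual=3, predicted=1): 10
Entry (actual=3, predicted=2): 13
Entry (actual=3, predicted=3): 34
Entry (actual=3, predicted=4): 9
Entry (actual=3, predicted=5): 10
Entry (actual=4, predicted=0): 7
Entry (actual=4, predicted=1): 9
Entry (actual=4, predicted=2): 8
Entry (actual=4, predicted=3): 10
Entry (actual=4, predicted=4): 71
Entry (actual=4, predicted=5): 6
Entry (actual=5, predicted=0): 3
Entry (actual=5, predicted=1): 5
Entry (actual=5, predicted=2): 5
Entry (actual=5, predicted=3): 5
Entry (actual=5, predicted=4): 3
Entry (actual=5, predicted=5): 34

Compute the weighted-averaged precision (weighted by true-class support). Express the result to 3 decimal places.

0.604

Per-class precision (TP/(TP+FP)):
  0: TP=60, FP=10+1+8+7+3=29 → 60/89 = 0.6742
  1: TP=39, FP=6+1+10+9+5=31 → 39/70 = 0.5571
  2: TP=30, FP=2+10+13+8+5=38 → 30/68 = 0.4412
  3: TP=34, FP=3+12+0+10+5=30 → 34/64 = 0.5313
  4: TP=71, FP=2+12+1+9+3=27 → 71/98 = 0.7245
  5: TP=34, FP=1+9+1+10+6=27 → 34/61 = 0.5574
Weighted-precision = Σ (supportᵢ/N)·precisionᵢ with N=450: (74/450)·0.6742 + (92/450)·0.5571 + (34/450)·0.4412 + (84/450)·0.5313 + (111/450)·0.7245 + (55/450)·0.5574 = 0.604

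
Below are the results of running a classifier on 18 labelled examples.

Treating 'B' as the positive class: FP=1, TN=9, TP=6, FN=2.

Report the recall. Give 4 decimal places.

Recall = TP/(TP+FN) = 6/(6+2) = 6/8 = 0.7500

0.7500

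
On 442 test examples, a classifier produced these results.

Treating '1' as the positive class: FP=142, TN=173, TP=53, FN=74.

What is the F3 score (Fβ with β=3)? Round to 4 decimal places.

Fβ = (1+β²)·TP / ((1+β²)·TP + β²·FN + FP), with β²=9
= 10·53 / (10·53 + 9·74 + 142) = 0.3961

0.3961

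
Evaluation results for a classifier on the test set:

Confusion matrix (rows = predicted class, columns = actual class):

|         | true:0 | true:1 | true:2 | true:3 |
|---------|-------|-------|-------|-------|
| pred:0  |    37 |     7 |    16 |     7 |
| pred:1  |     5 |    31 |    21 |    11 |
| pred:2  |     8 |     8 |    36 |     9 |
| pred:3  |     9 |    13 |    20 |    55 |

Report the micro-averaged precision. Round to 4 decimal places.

0.5427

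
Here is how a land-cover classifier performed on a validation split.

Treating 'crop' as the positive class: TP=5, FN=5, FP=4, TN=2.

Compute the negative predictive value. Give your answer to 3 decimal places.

0.286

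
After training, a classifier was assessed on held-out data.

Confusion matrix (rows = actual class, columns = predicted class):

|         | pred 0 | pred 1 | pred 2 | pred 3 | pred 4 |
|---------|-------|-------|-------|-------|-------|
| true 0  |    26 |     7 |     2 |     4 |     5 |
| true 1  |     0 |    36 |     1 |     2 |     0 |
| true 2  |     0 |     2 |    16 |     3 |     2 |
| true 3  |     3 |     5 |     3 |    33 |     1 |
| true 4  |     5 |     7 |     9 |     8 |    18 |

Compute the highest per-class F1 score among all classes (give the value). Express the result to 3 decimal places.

0.750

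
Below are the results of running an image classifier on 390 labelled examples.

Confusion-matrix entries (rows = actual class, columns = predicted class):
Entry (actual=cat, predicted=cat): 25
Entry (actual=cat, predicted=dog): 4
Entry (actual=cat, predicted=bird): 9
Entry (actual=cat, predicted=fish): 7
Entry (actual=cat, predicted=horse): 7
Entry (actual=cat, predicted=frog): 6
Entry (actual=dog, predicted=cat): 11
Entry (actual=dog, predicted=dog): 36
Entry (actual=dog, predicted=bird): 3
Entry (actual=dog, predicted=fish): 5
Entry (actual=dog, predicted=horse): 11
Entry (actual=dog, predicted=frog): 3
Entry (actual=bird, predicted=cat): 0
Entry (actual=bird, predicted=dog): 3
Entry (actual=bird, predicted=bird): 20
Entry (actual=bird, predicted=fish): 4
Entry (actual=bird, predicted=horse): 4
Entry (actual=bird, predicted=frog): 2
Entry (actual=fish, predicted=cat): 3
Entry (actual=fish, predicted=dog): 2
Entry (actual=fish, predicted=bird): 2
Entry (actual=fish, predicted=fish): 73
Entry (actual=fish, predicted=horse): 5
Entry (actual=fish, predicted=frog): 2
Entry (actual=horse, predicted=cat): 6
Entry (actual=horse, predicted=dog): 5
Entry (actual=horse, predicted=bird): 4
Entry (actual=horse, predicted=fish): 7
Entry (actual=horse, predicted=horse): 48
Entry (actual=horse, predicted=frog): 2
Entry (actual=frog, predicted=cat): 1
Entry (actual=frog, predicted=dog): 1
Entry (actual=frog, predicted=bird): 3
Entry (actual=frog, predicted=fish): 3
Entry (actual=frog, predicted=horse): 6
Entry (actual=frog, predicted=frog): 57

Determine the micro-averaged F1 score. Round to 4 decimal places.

Micro-averaging pools counts across classes: ΣTP=259, ΣFP=131, ΣFN=131.
Micro-F1 score = 2·TP/(2·TP+FP+FN) on pooled counts = 0.6641 (equals overall accuracy in single-label multiclass).

0.6641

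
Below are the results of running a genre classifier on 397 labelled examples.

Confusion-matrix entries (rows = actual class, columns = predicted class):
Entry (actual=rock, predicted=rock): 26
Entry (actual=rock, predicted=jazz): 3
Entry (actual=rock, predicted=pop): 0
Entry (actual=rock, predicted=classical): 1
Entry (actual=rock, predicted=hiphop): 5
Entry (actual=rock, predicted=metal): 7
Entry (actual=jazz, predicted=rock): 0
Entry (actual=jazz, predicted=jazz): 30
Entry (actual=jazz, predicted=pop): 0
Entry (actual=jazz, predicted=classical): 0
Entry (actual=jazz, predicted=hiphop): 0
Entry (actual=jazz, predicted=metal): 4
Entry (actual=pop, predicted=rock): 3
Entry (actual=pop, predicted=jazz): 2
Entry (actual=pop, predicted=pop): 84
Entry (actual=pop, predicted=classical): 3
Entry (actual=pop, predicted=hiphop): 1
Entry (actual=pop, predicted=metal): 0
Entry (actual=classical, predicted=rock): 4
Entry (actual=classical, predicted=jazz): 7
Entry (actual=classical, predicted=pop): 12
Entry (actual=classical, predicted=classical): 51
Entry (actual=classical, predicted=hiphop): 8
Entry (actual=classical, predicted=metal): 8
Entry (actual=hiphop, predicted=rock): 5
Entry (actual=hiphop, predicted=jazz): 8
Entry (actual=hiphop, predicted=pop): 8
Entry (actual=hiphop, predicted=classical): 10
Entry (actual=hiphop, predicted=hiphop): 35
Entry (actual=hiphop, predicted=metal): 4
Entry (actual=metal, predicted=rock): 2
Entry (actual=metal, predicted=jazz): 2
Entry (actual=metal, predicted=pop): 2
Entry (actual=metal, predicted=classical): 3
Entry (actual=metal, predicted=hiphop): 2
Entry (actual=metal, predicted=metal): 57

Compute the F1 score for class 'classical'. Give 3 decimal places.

0.646

F1 score = 2·TP/(2·TP+FP+FN).
classical: TP=51, FP=1+0+3+10+3=17, FN=4+7+12+8+8=39 → 102/158 = 0.6456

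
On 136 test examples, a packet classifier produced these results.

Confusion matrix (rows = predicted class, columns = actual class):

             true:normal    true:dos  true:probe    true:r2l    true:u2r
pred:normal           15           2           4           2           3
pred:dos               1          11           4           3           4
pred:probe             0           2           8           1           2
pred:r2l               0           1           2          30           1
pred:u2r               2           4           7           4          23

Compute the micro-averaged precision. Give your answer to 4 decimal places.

0.6397

Micro-averaging pools counts across classes: ΣTP=87, ΣFP=49, ΣFN=49.
Micro-precision = TP/(TP+FP) on pooled counts = 0.6397 (equals overall accuracy in single-label multiclass).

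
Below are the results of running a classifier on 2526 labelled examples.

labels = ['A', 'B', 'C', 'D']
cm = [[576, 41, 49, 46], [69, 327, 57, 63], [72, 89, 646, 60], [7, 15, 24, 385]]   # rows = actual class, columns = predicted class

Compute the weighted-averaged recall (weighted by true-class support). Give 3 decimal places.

Per-class recall (TP/(TP+FN)):
  A: TP=576, FN=41+49+46=136 → 576/712 = 0.8090
  B: TP=327, FN=69+57+63=189 → 327/516 = 0.6337
  C: TP=646, FN=72+89+60=221 → 646/867 = 0.7451
  D: TP=385, FN=7+15+24=46 → 385/431 = 0.8933
Weighted-recall = Σ (supportᵢ/N)·recallᵢ with N=2526: (712/2526)·0.8090 + (516/2526)·0.6337 + (867/2526)·0.7451 + (431/2526)·0.8933 = 0.766

0.766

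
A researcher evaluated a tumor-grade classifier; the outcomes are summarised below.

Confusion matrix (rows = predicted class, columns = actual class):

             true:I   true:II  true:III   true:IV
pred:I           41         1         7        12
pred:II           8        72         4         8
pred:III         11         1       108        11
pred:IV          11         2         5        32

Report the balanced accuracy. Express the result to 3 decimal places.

0.726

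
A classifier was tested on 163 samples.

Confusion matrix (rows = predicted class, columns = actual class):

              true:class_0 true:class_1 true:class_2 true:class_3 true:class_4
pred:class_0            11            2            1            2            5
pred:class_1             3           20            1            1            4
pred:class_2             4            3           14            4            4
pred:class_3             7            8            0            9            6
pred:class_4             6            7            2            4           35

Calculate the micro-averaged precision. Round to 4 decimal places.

0.5460

Micro-averaging pools counts across classes: ΣTP=89, ΣFP=74, ΣFN=74.
Micro-precision = TP/(TP+FP) on pooled counts = 0.5460 (equals overall accuracy in single-label multiclass).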